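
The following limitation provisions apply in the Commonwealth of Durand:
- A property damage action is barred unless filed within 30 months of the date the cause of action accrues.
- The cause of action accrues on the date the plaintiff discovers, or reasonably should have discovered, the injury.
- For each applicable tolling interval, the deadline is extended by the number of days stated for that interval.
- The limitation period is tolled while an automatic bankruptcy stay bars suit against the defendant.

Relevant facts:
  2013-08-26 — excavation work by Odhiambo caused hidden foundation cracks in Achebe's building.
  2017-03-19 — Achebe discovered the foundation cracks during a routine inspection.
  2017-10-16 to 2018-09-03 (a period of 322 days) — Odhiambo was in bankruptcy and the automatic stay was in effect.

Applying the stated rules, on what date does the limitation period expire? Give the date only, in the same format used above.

2020-08-06

The claim did not accrue until Achebe discovered the injury on 2017-03-19; the 2013-08-26 act date does not start the clock under the stated rule.
30 months from 2017-03-19 is 2019-09-19.
The automatic bankruptcy stay from 2017-10-16 to 2018-09-03 tolled the period for 322 days, extending the deadline to 2020-08-06.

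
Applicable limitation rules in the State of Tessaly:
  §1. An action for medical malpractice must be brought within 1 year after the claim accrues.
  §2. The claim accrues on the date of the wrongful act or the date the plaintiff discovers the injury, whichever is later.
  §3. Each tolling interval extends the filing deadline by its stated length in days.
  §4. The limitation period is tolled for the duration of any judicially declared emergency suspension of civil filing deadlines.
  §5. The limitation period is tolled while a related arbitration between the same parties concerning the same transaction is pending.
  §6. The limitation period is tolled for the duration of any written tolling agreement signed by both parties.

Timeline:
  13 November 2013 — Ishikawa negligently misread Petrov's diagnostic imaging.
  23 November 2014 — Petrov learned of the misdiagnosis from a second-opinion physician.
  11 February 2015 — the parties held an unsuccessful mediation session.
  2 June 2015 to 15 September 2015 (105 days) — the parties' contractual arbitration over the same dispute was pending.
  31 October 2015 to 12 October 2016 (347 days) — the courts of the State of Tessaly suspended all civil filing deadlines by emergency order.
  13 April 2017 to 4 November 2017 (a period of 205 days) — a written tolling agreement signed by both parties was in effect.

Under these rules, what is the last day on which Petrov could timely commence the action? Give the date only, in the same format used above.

The claim accrued on 23 November 2014 — the later of the 13 November 2013 act and the 23 November 2014 discovery.
The untolled deadline — 1 year after 23 November 2014 — is 23 November 2015.
The period was tolled for 105 days by the pending related arbitration (2 June 2015 to 15 September 2015), pushing the deadline to 7 March 2016.
The period was tolled for 347 days by the emergency suspension of filing deadlines (31 October 2015 to 12 October 2016), pushing the deadline to 17 February 2017.
By the time the written tolling agreement began on 13 April 2017, the limitation period had already expired on 17 February 2017; that interval cannot revive it.
The other events in the timeline have no effect on the limitation period under the stated rules.

17 February 2017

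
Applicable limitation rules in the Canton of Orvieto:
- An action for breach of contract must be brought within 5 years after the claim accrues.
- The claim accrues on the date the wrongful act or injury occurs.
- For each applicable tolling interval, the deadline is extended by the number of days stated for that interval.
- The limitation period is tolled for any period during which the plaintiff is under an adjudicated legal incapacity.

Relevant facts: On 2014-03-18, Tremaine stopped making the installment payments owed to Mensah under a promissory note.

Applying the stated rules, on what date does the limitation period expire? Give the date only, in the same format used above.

2019-03-18

The claim accrued on 2014-03-18, the date of the act.
Adding the 5 years base period to 2014-03-18 gives a deadline of 2019-03-18, before any tolling.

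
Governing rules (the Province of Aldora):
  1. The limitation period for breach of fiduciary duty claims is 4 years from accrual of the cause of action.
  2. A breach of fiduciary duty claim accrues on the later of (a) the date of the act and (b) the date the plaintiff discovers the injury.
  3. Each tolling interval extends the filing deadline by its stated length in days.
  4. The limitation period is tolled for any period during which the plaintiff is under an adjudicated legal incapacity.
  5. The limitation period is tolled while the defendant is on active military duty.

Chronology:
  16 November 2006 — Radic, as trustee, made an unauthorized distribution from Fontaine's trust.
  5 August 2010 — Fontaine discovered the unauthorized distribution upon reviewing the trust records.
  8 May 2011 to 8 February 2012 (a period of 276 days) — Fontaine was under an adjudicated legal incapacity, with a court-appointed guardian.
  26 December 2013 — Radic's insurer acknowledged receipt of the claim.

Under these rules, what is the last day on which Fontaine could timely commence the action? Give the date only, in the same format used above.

Because discovery on 5 August 2010 post-dates the 16 November 2006 act, accrual under the later-of rule falls on 5 August 2010.
4 years from 5 August 2010 is 5 August 2014.
The plaintiff's legal incapacity from 8 May 2011 to 8 February 2012 tolled the period for 276 days, extending the deadline to 8 May 2015.
Nothing else in the chronology tolls or restarts the period.

8 May 2015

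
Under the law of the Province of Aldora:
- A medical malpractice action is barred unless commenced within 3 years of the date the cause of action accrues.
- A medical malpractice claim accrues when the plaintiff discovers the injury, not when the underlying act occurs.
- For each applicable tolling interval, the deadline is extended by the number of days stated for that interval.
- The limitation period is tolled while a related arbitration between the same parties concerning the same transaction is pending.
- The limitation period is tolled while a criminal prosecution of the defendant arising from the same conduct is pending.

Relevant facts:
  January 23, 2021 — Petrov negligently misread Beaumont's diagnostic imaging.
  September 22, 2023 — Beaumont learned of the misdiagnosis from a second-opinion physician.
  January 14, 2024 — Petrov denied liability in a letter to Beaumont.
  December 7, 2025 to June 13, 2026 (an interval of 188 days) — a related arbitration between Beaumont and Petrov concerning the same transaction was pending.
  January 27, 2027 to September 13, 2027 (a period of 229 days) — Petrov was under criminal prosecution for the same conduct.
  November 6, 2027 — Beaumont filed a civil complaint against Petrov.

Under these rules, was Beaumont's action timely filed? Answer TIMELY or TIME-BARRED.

TIMELY

The claim did not accrue until Beaumont discovered the injury on September 22, 2023; the January 23, 2021 act date does not start the clock under the stated rule.
The untolled deadline — 3 years after September 22, 2023 — is September 22, 2026.
Because the pending related arbitration ran from December 7, 2025 to June 13, 2026, the deadline is extended by 188 days to March 29, 2027.
The pending criminal prosecution from January 27, 2027 to September 13, 2027 tolled the period for 229 days, extending the deadline to November 13, 2027.
The other events in the timeline have no effect on the limitation period under the stated rules.
The November 6, 2027 filing precedes the November 13, 2027 deadline; the claim is timely.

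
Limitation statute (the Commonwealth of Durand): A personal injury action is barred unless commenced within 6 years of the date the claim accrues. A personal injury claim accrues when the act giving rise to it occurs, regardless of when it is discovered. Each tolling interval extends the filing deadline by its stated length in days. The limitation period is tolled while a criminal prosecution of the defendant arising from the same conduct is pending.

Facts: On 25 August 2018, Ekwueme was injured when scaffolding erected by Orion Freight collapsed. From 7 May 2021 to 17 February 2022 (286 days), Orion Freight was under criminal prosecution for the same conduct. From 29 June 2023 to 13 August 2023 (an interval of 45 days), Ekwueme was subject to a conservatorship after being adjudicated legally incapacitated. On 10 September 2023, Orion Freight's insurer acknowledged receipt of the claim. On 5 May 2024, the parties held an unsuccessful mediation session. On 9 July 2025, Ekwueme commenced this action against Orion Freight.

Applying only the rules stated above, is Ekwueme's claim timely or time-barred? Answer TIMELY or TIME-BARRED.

The limitation period began to run on 25 August 2018.
Adding the 6 years base period to 25 August 2018 gives a deadline of 25 August 2024, before any tolling.
The period was tolled for 286 days by the pending criminal prosecution (7 May 2021 to 17 February 2022), pushing the deadline to 7 June 2025.
Although the plaintiff's incapacity ran from 29 June 2023 to 13 August 2023, the stated rules do not make that a tolling event, so it is disregarded.
None of the other events listed affects the running of the period under the stated rules.
Filing on 9 July 2025 missed the 7 June 2025 deadline — the action is time-barred.

TIME-BARRED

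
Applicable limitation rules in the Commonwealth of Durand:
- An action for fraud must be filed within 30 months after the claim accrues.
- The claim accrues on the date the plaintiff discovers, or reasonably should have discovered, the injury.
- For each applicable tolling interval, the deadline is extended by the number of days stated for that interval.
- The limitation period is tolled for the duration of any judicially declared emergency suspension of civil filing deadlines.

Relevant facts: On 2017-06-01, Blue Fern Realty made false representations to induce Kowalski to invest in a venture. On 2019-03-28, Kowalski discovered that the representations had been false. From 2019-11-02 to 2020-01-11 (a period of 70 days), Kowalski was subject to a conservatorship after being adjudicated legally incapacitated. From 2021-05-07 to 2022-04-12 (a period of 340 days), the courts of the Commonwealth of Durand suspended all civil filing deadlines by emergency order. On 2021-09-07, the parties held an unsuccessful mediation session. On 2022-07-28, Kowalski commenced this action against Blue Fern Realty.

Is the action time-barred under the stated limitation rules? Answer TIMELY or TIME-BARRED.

Under the discovery rule, the claim accrued on 2019-03-28, when Kowalski discovered the injury — not on the 2017-06-01 date of the underlying act.
30 months from 2019-03-28 is 2021-09-28.
The period was tolled for 340 days by the emergency suspension of filing deadlines (2021-05-07 to 2022-04-12), pushing the deadline to 2022-09-03.
Although the plaintiff's incapacity ran from 2019-11-02 to 2020-01-11, the stated rules do not make that a tolling event, so it is disregarded.
None of the other events listed affects the running of the period under the stated rules.
The 2022-07-28 filing precedes the 2022-09-03 deadline; the claim is timely.

TIMELY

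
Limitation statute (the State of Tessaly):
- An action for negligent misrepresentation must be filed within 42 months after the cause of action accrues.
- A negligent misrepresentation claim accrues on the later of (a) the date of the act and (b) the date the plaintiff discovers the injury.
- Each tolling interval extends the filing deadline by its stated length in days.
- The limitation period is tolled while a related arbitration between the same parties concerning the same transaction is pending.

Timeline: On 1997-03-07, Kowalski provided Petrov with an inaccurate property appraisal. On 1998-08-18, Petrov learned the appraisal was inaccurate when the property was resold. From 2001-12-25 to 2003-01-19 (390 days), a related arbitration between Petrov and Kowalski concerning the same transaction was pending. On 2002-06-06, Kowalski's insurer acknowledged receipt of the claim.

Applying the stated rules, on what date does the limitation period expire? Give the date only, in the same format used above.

2003-03-15

The claim accrued on 1998-08-18 — the later of the 1997-03-07 act and the 1998-08-18 discovery.
42 months from 1998-08-18 is 2002-02-18.
Because the pending related arbitration ran from 2001-12-25 to 2003-01-19, the deadline is extended by 390 days to 2003-03-15.
The other events in the timeline have no effect on the limitation period under the stated rules.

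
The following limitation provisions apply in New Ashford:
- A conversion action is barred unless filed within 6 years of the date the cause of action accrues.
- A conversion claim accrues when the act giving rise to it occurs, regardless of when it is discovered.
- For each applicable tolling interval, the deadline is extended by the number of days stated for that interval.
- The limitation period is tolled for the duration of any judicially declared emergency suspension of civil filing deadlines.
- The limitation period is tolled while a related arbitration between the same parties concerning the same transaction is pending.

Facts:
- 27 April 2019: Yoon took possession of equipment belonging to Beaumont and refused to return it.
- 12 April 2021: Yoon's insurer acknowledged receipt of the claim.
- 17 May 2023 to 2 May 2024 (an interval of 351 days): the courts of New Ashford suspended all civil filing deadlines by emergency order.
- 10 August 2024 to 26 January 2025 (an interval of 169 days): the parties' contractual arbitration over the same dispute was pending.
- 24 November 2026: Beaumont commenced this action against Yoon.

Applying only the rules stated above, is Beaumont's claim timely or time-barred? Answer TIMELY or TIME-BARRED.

The cause of action accrued on 27 April 2019, the date of the act.
The untolled deadline — 6 years after 27 April 2019 — is 27 April 2025.
Because the emergency suspension of filing deadlines ran from 17 May 2023 to 2 May 2024, the deadline is extended by 351 days to 13 April 2026.
The period was tolled for 169 days by the pending related arbitration (10 August 2024 to 26 January 2025), pushing the deadline to 29 September 2026.
Nothing else in the chronology tolls or restarts the period.
The 24 November 2026 filing falls after the 29 September 2026 deadline; the claim is time-barred.

TIME-BARRED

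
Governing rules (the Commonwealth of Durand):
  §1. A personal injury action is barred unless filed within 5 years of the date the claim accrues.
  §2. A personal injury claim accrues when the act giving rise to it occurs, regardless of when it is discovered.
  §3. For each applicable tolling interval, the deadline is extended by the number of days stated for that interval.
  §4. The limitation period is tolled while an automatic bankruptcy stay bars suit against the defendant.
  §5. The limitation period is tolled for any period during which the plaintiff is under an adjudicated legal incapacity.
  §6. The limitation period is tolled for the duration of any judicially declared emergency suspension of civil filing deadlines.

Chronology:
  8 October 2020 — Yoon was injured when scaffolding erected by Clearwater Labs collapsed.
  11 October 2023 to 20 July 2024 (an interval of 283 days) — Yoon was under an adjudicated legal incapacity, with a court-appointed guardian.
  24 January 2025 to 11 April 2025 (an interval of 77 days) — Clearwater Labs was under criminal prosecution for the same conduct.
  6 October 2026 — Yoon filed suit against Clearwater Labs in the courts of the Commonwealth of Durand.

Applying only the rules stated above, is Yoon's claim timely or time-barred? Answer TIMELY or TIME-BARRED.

The claim accrued on 8 October 2020, the date of the act.
Adding the 5 years base period to 8 October 2020 gives a deadline of 8 October 2025, before any tolling.
The plaintiff's legal incapacity from 11 October 2023 to 20 July 2024 tolled the period for 283 days, extending the deadline to 18 July 2026.
The pending criminal prosecution from 24 January 2025 to 11 April 2025 does not toll the period, because no stated rule makes a criminal prosecution a tolling event.
The 6 October 2026 filing falls after the 18 July 2026 deadline; the claim is time-barred.

TIME-BARRED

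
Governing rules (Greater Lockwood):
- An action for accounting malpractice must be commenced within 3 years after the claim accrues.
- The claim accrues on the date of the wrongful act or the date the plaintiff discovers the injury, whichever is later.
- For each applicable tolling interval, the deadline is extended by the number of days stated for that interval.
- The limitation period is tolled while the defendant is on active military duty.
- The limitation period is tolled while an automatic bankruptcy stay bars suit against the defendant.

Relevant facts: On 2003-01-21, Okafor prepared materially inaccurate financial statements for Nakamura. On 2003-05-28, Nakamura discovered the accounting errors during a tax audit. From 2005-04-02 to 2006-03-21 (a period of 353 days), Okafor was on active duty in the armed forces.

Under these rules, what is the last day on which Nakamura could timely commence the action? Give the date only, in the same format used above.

2007-05-16

Taking the later of the act (2003-01-21) and discovery (2003-05-28), the claim accrued on 2003-05-28.
3 years from 2003-05-28 is 2006-05-28.
Because the defendant's active military service ran from 2005-04-02 to 2006-03-21, the deadline is extended by 353 days to 2007-05-16.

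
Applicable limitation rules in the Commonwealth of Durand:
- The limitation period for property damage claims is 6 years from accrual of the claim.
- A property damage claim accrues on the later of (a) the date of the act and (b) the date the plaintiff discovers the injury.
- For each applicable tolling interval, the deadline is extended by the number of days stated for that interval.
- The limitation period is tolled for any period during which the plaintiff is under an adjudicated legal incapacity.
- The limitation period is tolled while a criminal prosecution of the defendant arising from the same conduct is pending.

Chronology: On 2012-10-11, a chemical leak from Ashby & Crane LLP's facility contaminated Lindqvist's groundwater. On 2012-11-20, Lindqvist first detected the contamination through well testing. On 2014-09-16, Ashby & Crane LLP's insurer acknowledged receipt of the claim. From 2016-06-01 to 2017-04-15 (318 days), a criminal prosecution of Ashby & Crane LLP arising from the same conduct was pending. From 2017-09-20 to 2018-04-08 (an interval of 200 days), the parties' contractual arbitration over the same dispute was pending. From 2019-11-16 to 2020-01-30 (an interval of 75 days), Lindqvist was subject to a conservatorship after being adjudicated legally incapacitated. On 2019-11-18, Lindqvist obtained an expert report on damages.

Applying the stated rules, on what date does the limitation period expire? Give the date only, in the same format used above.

The claim accrued on 2012-11-20 — the later of the 2012-10-11 act and the 2012-11-20 discovery.
Adding the 6 years base period to 2012-11-20 gives a deadline of 2018-11-20, before any tolling.
The pending criminal prosecution from 2016-06-01 to 2017-04-15 tolled the period for 318 days, extending the deadline to 2019-10-04.
The plaintiff's legal incapacity from 2019-11-16 to 2020-01-30 began after the period had already run on 2019-10-04, so it has no tolling effect.
Although a pending arbitration ran from 2017-09-20 to 2018-04-08, the stated rules do not make that a tolling event, so it is disregarded.
The other events in the timeline have no effect on the limitation period under the stated rules.

2019-10-04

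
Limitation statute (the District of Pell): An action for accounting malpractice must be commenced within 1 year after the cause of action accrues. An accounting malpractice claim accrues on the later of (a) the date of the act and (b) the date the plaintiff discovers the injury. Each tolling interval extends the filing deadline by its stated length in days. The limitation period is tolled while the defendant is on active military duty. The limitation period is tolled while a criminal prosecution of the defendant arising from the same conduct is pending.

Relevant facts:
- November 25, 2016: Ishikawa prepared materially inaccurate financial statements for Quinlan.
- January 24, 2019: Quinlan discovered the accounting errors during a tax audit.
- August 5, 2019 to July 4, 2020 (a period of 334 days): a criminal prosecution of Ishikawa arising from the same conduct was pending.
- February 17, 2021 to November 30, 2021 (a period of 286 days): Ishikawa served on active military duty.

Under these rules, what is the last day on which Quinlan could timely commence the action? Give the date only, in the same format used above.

The claim accrued on January 24, 2019 — the later of the November 25, 2016 act and the January 24, 2019 discovery.
Adding the 1 year base period to January 24, 2019 gives a deadline of January 24, 2020, before any tolling.
The period was tolled for 334 days by the pending criminal prosecution (August 5, 2019 to July 4, 2020), pushing the deadline to December 23, 2020.
By the time the defendant's active military service began on February 17, 2021, the limitation period had already expired on December 23, 2020; that interval cannot revive it.

December 23, 2020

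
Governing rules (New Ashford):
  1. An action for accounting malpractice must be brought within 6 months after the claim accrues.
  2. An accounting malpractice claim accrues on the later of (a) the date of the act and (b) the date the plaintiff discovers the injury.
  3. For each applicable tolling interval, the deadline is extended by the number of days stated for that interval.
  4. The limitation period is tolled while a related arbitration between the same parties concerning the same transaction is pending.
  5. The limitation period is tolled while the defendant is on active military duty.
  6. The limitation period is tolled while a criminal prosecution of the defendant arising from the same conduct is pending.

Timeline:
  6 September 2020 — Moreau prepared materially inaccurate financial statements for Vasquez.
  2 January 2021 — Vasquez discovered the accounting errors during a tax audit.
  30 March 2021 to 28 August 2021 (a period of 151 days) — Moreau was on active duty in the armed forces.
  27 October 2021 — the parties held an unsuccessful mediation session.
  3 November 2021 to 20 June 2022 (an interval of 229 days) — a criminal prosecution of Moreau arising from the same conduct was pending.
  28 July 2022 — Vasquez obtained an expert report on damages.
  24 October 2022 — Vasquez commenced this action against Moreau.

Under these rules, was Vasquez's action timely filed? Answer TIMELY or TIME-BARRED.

The claim accrued on 2 January 2021 — the later of the 6 September 2020 act and the 2 January 2021 discovery.
The untolled deadline — 6 months after 2 January 2021 — is 2 July 2021.
The defendant's active military service from 30 March 2021 to 28 August 2021 tolled the period for 151 days, extending the deadline to 30 November 2021.
Because the pending criminal prosecution ran from 3 November 2021 to 20 June 2022, the deadline is extended by 229 days to 17 July 2022.
None of the other events listed affects the running of the period under the stated rules.
The 24 October 2022 filing falls after the 17 July 2022 deadline; the claim is time-barred.

TIME-BARRED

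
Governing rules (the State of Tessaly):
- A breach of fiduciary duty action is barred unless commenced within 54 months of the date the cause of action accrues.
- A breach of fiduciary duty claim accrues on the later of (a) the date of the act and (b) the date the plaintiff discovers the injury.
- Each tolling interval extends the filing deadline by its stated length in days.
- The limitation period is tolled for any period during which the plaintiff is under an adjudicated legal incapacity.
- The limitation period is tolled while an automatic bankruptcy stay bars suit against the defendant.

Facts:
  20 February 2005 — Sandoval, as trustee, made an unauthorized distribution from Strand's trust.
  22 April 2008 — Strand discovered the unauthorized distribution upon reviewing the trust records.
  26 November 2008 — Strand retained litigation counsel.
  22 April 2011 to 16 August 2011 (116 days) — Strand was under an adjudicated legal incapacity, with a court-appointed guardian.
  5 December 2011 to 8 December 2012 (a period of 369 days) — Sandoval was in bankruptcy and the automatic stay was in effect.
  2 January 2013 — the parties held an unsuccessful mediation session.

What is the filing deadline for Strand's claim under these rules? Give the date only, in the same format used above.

The claim accrued on 22 April 2008 — the later of the 20 February 2005 act and the 22 April 2008 discovery.
The untolled deadline — 54 months after 22 April 2008 — is 22 October 2012.
The period was tolled for 116 days by the plaintiff's legal incapacity (22 April 2011 to 16 August 2011), pushing the deadline to 15 February 2013.
The period was tolled for 369 days by the automatic bankruptcy stay (5 December 2011 to 8 December 2012), pushing the deadline to 19 February 2014.
Nothing else in the chronology tolls or restarts the period.

19 February 2014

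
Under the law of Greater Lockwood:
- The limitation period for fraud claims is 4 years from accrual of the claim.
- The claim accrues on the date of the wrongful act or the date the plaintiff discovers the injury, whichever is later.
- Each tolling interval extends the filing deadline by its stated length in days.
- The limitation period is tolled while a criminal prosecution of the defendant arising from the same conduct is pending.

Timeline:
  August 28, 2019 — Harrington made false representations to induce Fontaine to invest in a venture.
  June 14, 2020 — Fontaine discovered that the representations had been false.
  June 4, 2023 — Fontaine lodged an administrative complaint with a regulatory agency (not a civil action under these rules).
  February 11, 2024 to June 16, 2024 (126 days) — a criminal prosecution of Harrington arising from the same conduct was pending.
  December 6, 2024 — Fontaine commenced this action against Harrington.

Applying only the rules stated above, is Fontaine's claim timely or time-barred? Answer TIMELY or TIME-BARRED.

Taking the later of the act (August 28, 2019) and discovery (June 14, 2020), the claim accrued on June 14, 2020.
Adding the 4 years base period to June 14, 2020 gives a deadline of June 14, 2024, before any tolling.
Because the pending criminal prosecution ran from February 11, 2024 to June 16, 2024, the deadline is extended by 126 days to October 18, 2024.
The other events in the timeline have no effect on the limitation period under the stated rules.
Fontaine filed on December 6, 2024, after the October 18, 2024 deadline, so the action is time-barred.

TIME-BARRED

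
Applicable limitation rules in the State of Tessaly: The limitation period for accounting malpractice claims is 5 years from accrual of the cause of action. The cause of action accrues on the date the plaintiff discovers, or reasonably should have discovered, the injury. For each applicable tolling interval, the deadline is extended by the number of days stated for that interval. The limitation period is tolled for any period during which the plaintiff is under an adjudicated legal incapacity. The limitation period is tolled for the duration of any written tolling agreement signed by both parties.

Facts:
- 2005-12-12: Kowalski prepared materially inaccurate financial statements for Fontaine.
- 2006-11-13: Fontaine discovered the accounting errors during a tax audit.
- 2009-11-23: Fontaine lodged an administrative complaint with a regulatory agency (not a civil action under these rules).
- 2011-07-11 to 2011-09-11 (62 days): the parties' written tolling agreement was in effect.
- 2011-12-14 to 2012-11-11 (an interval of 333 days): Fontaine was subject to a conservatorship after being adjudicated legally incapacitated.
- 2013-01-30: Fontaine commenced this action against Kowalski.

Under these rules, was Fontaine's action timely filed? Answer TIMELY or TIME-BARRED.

Accrual is tied to discovery, so the period began on 2006-11-13 rather than on 2005-12-12 when the act occurred.
Adding the 5 years base period to 2006-11-13 gives a deadline of 2011-11-13, before any tolling.
Because the written tolling agreement ran from 2011-07-11 to 2011-09-11, the deadline is extended by 62 days to 2012-01-14.
Because the plaintiff's legal incapacity ran from 2011-12-14 to 2012-11-11, the deadline is extended by 333 days to 2012-12-12.
None of the other events listed affects the running of the period under the stated rules.
Fontaine filed on 2013-01-30, after the 2012-12-12 deadline, so the action is time-barred.

TIME-BARRED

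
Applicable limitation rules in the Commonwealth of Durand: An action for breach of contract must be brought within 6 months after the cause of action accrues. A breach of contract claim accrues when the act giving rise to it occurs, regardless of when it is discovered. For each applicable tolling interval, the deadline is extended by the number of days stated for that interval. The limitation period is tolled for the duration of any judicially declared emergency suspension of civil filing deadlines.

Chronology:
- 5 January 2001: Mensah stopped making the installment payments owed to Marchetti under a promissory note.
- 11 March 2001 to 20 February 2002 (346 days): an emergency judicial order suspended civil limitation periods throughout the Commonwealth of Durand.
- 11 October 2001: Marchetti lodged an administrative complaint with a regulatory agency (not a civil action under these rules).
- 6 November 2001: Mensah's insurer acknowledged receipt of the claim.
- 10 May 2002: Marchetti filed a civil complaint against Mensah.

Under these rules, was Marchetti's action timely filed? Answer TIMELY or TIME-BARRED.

TIMELY

The limitation period began to run on 5 January 2001.
The untolled deadline — 6 months after 5 January 2001 — is 5 July 2001.
The emergency suspension of filing deadlines from 11 March 2001 to 20 February 2002 tolled the period for 346 days, extending the deadline to 16 June 2002.
None of the other events listed affects the running of the period under the stated rules.
Marchetti filed on 10 May 2002, before the 16 June 2002 deadline, so the action is timely.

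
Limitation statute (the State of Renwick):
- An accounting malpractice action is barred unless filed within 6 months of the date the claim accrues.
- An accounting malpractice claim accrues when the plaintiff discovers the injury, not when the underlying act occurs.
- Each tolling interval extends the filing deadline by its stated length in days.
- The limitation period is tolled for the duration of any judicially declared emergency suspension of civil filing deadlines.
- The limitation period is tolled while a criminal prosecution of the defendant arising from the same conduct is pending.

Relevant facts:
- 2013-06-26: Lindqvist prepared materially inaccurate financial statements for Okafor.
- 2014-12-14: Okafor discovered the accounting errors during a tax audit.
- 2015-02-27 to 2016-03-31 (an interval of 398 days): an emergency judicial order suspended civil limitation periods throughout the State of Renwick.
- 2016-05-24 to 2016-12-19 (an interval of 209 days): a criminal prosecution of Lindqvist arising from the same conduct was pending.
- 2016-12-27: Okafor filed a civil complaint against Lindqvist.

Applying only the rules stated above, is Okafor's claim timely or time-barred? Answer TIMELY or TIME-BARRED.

The claim did not accrue until Okafor discovered the injury on 2014-12-14; the 2013-06-26 act date does not start the clock under the stated rule.
The untolled deadline — 6 months after 2014-12-14 — is 2015-06-14.
Because the emergency suspension of filing deadlines ran from 2015-02-27 to 2016-03-31, the deadline is extended by 398 days to 2016-07-16.
The pending criminal prosecution from 2016-05-24 to 2016-12-19 tolled the period for 209 days, extending the deadline to 2017-02-10.
Okafor filed on 2016-12-27, before the 2017-02-10 deadline, so the action is timely.

TIMELY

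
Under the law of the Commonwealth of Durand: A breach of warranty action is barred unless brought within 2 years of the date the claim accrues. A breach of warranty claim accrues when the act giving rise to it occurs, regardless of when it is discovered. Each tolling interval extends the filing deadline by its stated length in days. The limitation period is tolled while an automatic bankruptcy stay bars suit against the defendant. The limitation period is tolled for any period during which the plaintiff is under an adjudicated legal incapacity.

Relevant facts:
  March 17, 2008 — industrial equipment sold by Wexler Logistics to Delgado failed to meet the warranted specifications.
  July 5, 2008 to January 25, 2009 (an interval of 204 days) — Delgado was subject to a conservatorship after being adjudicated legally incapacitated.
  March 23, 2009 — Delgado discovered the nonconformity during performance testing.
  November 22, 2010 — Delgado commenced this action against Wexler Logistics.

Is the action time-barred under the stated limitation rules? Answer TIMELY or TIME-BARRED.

Accrual is governed by the date of the act, so the period began to run on March 17, 2008; the later discovery on March 23, 2009 is irrelevant under the stated rule.
Adding the 2 years base period to March 17, 2008 gives a deadline of March 17, 2010, before any tolling.
The period was tolled for 204 days by the plaintiff's legal incapacity (July 5, 2008 to January 25, 2009), pushing the deadline to October 7, 2010.
The November 22, 2010 filing falls after the October 7, 2010 deadline; the claim is time-barred.

TIME-BARRED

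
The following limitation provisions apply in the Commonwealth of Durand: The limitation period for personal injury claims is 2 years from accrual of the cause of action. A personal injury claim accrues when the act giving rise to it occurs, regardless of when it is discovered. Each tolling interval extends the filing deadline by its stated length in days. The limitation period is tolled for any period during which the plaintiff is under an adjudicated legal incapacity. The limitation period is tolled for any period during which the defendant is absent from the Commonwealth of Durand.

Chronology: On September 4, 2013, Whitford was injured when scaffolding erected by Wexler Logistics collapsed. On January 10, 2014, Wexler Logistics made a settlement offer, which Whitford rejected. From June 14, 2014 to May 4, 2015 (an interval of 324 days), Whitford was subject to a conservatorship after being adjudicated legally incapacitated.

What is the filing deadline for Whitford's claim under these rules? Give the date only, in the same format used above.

July 24, 2016

The claim accrued on September 4, 2013, when the wrongful act occurred.
2 years from September 4, 2013 is September 4, 2015.
The plaintiff's legal incapacity from June 14, 2014 to May 4, 2015 tolled the period for 324 days, extending the deadline to July 24, 2016.
Nothing else in the chronology tolls or restarts the period.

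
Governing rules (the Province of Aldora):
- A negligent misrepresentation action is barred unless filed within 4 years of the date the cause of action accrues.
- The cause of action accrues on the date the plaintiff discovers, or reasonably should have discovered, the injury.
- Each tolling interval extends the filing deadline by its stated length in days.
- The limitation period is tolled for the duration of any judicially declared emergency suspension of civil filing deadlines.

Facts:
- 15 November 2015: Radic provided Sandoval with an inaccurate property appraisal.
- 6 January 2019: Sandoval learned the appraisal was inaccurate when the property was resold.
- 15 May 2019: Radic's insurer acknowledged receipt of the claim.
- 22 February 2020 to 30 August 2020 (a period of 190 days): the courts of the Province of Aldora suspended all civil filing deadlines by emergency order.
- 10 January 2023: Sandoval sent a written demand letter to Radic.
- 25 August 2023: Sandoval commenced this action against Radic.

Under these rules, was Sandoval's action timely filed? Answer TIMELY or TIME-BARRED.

The claim did not accrue until Sandoval discovered the injury on 6 January 2019; the 15 November 2015 act date does not start the clock under the stated rule.
Adding the 4 years base period to 6 January 2019 gives a deadline of 6 January 2023, before any tolling.
The emergency suspension of filing deadlines from 22 February 2020 to 30 August 2020 tolled the period for 190 days, extending the deadline to 15 July 2023.
Nothing else in the chronology tolls or restarts the period.
The 25 August 2023 filing falls after the 15 July 2023 deadline; the claim is time-barred.

TIME-BARRED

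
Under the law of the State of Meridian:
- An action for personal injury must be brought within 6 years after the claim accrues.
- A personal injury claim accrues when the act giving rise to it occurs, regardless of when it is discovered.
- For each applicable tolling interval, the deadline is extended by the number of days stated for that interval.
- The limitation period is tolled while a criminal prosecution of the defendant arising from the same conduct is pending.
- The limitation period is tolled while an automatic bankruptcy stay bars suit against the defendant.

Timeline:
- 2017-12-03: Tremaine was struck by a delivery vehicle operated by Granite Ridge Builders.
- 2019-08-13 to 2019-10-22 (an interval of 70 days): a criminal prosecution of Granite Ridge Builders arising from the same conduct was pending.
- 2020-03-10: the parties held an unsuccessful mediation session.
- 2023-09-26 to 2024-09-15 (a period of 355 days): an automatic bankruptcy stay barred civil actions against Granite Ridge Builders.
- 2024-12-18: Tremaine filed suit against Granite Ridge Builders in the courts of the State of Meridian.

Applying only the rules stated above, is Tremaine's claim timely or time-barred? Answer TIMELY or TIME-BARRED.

TIMELY

The claim accrued on 2017-12-03, when the wrongful act occurred.
Adding the 6 years base period to 2017-12-03 gives a deadline of 2023-12-03, before any tolling.
The period was tolled for 70 days by the pending criminal prosecution (2019-08-13 to 2019-10-22), pushing the deadline to 2024-02-11.
The period was tolled for 355 days by the automatic bankruptcy stay (2023-09-26 to 2024-09-15), pushing the deadline to 2025-01-31.
The other events in the timeline have no effect on the limitation period under the stated rules.
Filing on 2024-12-18 beat the 2025-01-31 deadline — the action is timely.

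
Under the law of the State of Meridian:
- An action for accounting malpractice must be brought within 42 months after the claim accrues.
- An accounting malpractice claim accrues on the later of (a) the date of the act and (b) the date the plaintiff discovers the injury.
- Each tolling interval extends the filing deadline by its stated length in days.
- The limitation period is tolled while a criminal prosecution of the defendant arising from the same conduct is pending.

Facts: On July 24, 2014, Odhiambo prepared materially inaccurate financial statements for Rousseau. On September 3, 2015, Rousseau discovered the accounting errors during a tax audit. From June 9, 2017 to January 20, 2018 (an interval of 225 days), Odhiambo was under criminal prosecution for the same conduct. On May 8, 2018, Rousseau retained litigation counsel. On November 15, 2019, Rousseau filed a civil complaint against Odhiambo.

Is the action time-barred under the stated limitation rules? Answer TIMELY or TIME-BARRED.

TIME-BARRED

The claim accrued on September 3, 2015 — the later of the July 24, 2014 act and the September 3, 2015 discovery.
Adding the 42 months base period to September 3, 2015 gives a deadline of March 3, 2019, before any tolling.
The period was tolled for 225 days by the pending criminal prosecution (June 9, 2017 to January 20, 2018), pushing the deadline to October 14, 2019.
None of the other events listed affects the running of the period under the stated rules.
Rousseau filed on November 15, 2019, after the October 14, 2019 deadline, so the action is time-barred.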